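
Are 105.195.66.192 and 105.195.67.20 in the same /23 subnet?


Mask: 255.255.254.0
105.195.66.192 AND mask = 105.195.66.0
105.195.67.20 AND mask = 105.195.66.0
Yes, same subnet (105.195.66.0)


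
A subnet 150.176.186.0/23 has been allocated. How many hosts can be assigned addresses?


Host bits = 32 - 23 = 9
Total addresses = 2^9 = 512
Usable = total - 2 (network and broadcast)
Usable hosts: 510


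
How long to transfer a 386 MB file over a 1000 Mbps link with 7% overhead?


Effective throughput = 1000 * (1 - 7/100) = 930.0 Mbps
File size in Mb = 386 * 8 = 3088 Mb
Time = 3088 / 930.0
Time = 3.3204 seconds


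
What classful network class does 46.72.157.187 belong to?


First octet: 46
Binary: 00101110
0xxxxxxx -> Class A (1-126)
Class A, default mask 255.0.0.0 (/8)


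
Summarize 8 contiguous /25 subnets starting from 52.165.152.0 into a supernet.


Original prefix: /25
Number of subnets: 8 = 2^3
New prefix = 25 - 3 = 22
Supernet: 52.165.152.0/22


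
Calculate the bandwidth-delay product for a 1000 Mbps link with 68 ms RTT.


BDP = bandwidth * RTT
= 1000 Mbps * 68 ms
= 1000 * 1e6 * 68 / 1000 bits
= 68000000 bits
= 8500000 bytes
= 8300.7812 KB
BDP = 68000000 bits (8500000 bytes)


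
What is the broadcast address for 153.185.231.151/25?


Network: 153.185.231.128/25
Host bits = 7
Set all host bits to 1:
Broadcast: 153.185.231.255


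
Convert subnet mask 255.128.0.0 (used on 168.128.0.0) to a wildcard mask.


Subnet mask: 255.128.0.0
Wildcard = 255.255.255.255 - subnet mask
255 - 255 = 0
255 - 128 = 127
255 - 0 = 255
255 - 0 = 255
Wildcard: 0.127.255.255


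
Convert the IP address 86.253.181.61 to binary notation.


86 = 01010110
253 = 11111101
181 = 10110101
61 = 00111101
Binary: 01010110.11111101.10110101.00111101


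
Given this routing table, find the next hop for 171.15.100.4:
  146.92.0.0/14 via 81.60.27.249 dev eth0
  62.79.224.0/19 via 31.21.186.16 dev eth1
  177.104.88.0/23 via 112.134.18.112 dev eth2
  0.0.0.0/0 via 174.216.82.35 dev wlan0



Longest prefix match for 171.15.100.4:
  /14 146.92.0.0: no
  /19 62.79.224.0: no
  /23 177.104.88.0: no
  /0 0.0.0.0: MATCH
Selected: next-hop 174.216.82.35 via wlan0 (matched /0)


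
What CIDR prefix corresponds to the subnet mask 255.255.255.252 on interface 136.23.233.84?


Binary: 11111111.11111111.11111111.11111100
Count leading 1s
Prefix: /30


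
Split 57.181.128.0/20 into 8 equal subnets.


New prefix = 20 + 3 = 23
Each subnet has 512 addresses
  57.181.128.0/23
  57.181.130.0/23
  57.181.132.0/23
  57.181.134.0/23
  57.181.136.0/23
  57.181.138.0/23
  57.181.140.0/23
  57.181.142.0/23
Subnets: 57.181.128.0/23, 57.181.130.0/23, 57.181.132.0/23, 57.181.134.0/23, 57.181.136.0/23, 57.181.138.0/23, 57.181.140.0/23, 57.181.142.0/23


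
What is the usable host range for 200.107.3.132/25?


Network: 200.107.3.128
Broadcast: 200.107.3.255
First usable = network + 1
Last usable = broadcast - 1
Range: 200.107.3.129 to 200.107.3.254


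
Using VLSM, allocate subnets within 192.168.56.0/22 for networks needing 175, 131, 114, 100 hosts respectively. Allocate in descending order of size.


175 hosts -> /24 (254 usable): 192.168.56.0/24
131 hosts -> /24 (254 usable): 192.168.57.0/24
114 hosts -> /25 (126 usable): 192.168.58.0/25
100 hosts -> /25 (126 usable): 192.168.58.128/25
Allocation: 192.168.56.0/24 (175 hosts, 254 usable); 192.168.57.0/24 (131 hosts, 254 usable); 192.168.58.0/25 (114 hosts, 126 usable); 192.168.58.128/25 (100 hosts, 126 usable)


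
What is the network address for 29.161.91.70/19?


IP:   00011101.10100001.01011011.01000110
Mask: 11111111.11111111.11100000.00000000
AND operation:
Net:  00011101.10100001.01000000.00000000
Network: 29.161.64.0/19


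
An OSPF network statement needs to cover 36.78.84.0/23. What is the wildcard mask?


Subnet mask: 255.255.254.0
Wildcard = 255.255.255.255 - subnet mask
255 - 255 = 0
255 - 255 = 0
255 - 254 = 1
255 - 0 = 255
Wildcard: 0.0.1.255


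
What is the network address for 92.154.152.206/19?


IP:   01011100.10011010.10011000.11001110
Mask: 11111111.11111111.11100000.00000000
AND operation:
Net:  01011100.10011010.10000000.00000000
Network: 92.154.128.0/19


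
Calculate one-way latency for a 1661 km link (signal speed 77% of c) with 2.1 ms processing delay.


Speed = 0.77 * 3e5 km/s = 231000 km/s
Propagation delay = 1661 / 231000 = 0.0072 s = 7.1905 ms
Processing delay = 2.1 ms
Total one-way latency = 9.2905 ms


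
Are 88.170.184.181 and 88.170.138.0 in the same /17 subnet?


Mask: 255.255.128.0
88.170.184.181 AND mask = 88.170.128.0
88.170.138.0 AND mask = 88.170.128.0
Yes, same subnet (88.170.128.0)


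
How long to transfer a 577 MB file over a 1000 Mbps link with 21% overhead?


Effective throughput = 1000 * (1 - 21/100) = 790 Mbps
File size in Mb = 577 * 8 = 4616 Mb
Time = 4616 / 790
Time = 5.843 seconds


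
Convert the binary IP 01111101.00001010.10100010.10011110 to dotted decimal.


01111101 = 125
00001010 = 10
10100010 = 162
10011110 = 158
IP: 125.10.162.158


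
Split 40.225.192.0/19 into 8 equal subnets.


New prefix = 19 + 3 = 22
Each subnet has 1024 addresses
  40.225.192.0/22
  40.225.196.0/22
  40.225.200.0/22
  40.225.204.0/22
  40.225.208.0/22
  40.225.212.0/22
  40.225.216.0/22
  40.225.220.0/22
Subnets: 40.225.192.0/22, 40.225.196.0/22, 40.225.200.0/22, 40.225.204.0/22, 40.225.208.0/22, 40.225.212.0/22, 40.225.216.0/22, 40.225.220.0/22


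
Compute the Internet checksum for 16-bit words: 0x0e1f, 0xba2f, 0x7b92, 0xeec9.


Sum all words (with carry folding):
+ 0x0e1f = 0x0e1f
+ 0xba2f = 0xc84e
+ 0x7b92 = 0x43e1
+ 0xeec9 = 0x32ab
One's complement: ~0x32ab
Checksum = 0xcd54


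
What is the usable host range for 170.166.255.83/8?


Network: 170.0.0.0
Broadcast: 170.255.255.255
First usable = network + 1
Last usable = broadcast - 1
Range: 170.0.0.1 to 170.255.255.254


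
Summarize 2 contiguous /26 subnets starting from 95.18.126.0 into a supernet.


Original prefix: /26
Number of subnets: 2 = 2^1
New prefix = 26 - 1 = 25
Supernet: 95.18.126.0/25


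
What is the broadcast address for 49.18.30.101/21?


Network: 49.18.24.0/21
Host bits = 11
Set all host bits to 1:
Broadcast: 49.18.31.255


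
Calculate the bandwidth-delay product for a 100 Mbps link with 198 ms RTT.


BDP = bandwidth * RTT
= 100 Mbps * 198 ms
= 100 * 1e6 * 198 / 1000 bits
= 19800000 bits
= 2475000 bytes
= 2416.9922 KB
BDP = 19800000 bits (2475000 bytes)


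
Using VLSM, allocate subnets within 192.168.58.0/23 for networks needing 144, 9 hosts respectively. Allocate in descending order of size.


144 hosts -> /24 (254 usable): 192.168.58.0/24
9 hosts -> /28 (14 usable): 192.168.59.0/28
Allocation: 192.168.58.0/24 (144 hosts, 254 usable); 192.168.59.0/28 (9 hosts, 14 usable)


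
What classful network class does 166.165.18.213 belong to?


First octet: 166
Binary: 10100110
10xxxxxx -> Class B (128-191)
Class B, default mask 255.255.0.0 (/16)


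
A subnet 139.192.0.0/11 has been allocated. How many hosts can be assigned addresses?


Host bits = 32 - 11 = 21
Total addresses = 2^21 = 2097152
Usable = total - 2 (network and broadcast)
Usable hosts: 2097150


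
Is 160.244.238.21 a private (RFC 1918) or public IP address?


RFC 1918 private ranges:
  10.0.0.0/8 (10.0.0.0 - 10.255.255.255)
  172.16.0.0/12 (172.16.0.0 - 172.31.255.255)
  192.168.0.0/16 (192.168.0.0 - 192.168.255.255)
Public (not in any RFC 1918 range)


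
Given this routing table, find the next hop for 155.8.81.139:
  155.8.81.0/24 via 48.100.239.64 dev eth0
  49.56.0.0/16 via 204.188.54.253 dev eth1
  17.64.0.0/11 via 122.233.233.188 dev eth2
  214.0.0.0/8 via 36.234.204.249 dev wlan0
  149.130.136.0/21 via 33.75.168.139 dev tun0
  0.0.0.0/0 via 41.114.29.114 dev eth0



Longest prefix match for 155.8.81.139:
  /24 155.8.81.0: MATCH
  /16 49.56.0.0: no
  /11 17.64.0.0: no
  /8 214.0.0.0: no
  /21 149.130.136.0: no
  /0 0.0.0.0: MATCH
Selected: next-hop 48.100.239.64 via eth0 (matched /24)


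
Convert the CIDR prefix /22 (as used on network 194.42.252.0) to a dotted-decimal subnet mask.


/22 means 22 network bits, 10 host bits
Binary: 11111111111111111111110000000000
Mask: 255.255.252.0


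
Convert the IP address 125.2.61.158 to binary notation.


125 = 01111101
2 = 00000010
61 = 00111101
158 = 10011110
Binary: 01111101.00000010.00111101.10011110


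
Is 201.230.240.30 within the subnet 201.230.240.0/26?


Subnet network: 201.230.240.0
Test IP AND mask: 201.230.240.0
Yes, 201.230.240.30 is in 201.230.240.0/26


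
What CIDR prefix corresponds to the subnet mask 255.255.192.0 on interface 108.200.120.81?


Binary: 11111111.11111111.11000000.00000000
Count leading 1s
Prefix: /18


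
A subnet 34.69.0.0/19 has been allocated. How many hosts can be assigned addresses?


Host bits = 32 - 19 = 13
Total addresses = 2^13 = 8192
Usable = total - 2 (network and broadcast)
Usable hosts: 8190


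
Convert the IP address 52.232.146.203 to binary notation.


52 = 00110100
232 = 11101000
146 = 10010010
203 = 11001011
Binary: 00110100.11101000.10010010.11001011


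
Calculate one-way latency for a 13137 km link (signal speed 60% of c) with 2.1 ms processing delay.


Speed = 0.6 * 3e5 km/s = 180000 km/s
Propagation delay = 13137 / 180000 = 0.073 s = 72.9833 ms
Processing delay = 2.1 ms
Total one-way latency = 75.0833 ms


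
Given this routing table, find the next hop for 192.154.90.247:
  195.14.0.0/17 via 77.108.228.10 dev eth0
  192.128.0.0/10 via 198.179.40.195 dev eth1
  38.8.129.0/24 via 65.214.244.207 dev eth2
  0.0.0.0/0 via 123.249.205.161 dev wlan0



Longest prefix match for 192.154.90.247:
  /17 195.14.0.0: no
  /10 192.128.0.0: MATCH
  /24 38.8.129.0: no
  /0 0.0.0.0: MATCH
Selected: next-hop 198.179.40.195 via eth1 (matched /10)


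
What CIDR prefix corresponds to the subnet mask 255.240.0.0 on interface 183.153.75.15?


Binary: 11111111.11110000.00000000.00000000
Count leading 1s
Prefix: /12


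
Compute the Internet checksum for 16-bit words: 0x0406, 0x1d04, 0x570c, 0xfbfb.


Sum all words (with carry folding):
+ 0x0406 = 0x0406
+ 0x1d04 = 0x210a
+ 0x570c = 0x7816
+ 0xfbfb = 0x7412
One's complement: ~0x7412
Checksum = 0x8bed


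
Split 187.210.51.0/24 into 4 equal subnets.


New prefix = 24 + 2 = 26
Each subnet has 64 addresses
  187.210.51.0/26
  187.210.51.64/26
  187.210.51.128/26
  187.210.51.192/26
Subnets: 187.210.51.0/26, 187.210.51.64/26, 187.210.51.128/26, 187.210.51.192/26


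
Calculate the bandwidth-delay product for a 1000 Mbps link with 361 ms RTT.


BDP = bandwidth * RTT
= 1000 Mbps * 361 ms
= 1000 * 1e6 * 361 / 1000 bits
= 361000000 bits
= 45125000 bytes
= 44067.3828 KB
BDP = 361000000 bits (45125000 bytes)


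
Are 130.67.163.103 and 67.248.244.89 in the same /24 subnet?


Mask: 255.255.255.0
130.67.163.103 AND mask = 130.67.163.0
67.248.244.89 AND mask = 67.248.244.0
No, different subnets (130.67.163.0 vs 67.248.244.0)


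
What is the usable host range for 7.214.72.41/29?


Network: 7.214.72.40
Broadcast: 7.214.72.47
First usable = network + 1
Last usable = broadcast - 1
Range: 7.214.72.41 to 7.214.72.46


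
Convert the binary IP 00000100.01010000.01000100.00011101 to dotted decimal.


00000100 = 4
01010000 = 80
01000100 = 68
00011101 = 29
IP: 4.80.68.29


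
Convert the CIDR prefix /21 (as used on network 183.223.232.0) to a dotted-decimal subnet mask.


/21 means 21 network bits, 11 host bits
Binary: 11111111111111111111100000000000
Mask: 255.255.248.0


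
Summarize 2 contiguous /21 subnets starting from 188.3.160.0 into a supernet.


Original prefix: /21
Number of subnets: 2 = 2^1
New prefix = 21 - 1 = 20
Supernet: 188.3.160.0/20


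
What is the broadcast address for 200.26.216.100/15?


Network: 200.26.0.0/15
Host bits = 17
Set all host bits to 1:
Broadcast: 200.27.255.255


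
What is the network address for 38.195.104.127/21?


IP:   00100110.11000011.01101000.01111111
Mask: 11111111.11111111.11111000.00000000
AND operation:
Net:  00100110.11000011.01101000.00000000
Network: 38.195.104.0/21


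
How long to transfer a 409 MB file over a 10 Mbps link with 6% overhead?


Effective throughput = 10 * (1 - 6/100) = 9.4 Mbps
File size in Mb = 409 * 8 = 3272 Mb
Time = 3272 / 9.4
Time = 348.0851 seconds


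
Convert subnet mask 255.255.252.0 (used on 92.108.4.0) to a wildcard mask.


Subnet mask: 255.255.252.0
Wildcard = 255.255.255.255 - subnet mask
255 - 255 = 0
255 - 255 = 0
255 - 252 = 3
255 - 0 = 255
Wildcard: 0.0.3.255


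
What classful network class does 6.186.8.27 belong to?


First octet: 6
Binary: 00000110
0xxxxxxx -> Class A (1-126)
Class A, default mask 255.0.0.0 (/8)


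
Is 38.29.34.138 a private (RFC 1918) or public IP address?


RFC 1918 private ranges:
  10.0.0.0/8 (10.0.0.0 - 10.255.255.255)
  172.16.0.0/12 (172.16.0.0 - 172.31.255.255)
  192.168.0.0/16 (192.168.0.0 - 192.168.255.255)
Public (not in any RFC 1918 range)


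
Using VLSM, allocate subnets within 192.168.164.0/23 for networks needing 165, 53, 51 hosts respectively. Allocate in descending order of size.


165 hosts -> /24 (254 usable): 192.168.164.0/24
53 hosts -> /26 (62 usable): 192.168.165.0/26
51 hosts -> /26 (62 usable): 192.168.165.64/26
Allocation: 192.168.164.0/24 (165 hosts, 254 usable); 192.168.165.0/26 (53 hosts, 62 usable); 192.168.165.64/26 (51 hosts, 62 usable)


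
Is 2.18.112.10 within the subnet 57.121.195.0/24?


Subnet network: 57.121.195.0
Test IP AND mask: 2.18.112.0
No, 2.18.112.10 is not in 57.121.195.0/24


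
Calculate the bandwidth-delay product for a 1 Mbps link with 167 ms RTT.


BDP = bandwidth * RTT
= 1 Mbps * 167 ms
= 1 * 1e6 * 167 / 1000 bits
= 167000 bits
= 20875 bytes
= 20.3857 KB
BDP = 167000 bits (20875 bytes)


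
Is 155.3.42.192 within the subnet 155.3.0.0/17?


Subnet network: 155.3.0.0
Test IP AND mask: 155.3.0.0
Yes, 155.3.42.192 is in 155.3.0.0/17


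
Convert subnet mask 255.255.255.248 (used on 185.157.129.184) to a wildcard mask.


Subnet mask: 255.255.255.248
Wildcard = 255.255.255.255 - subnet mask
255 - 255 = 0
255 - 255 = 0
255 - 255 = 0
255 - 248 = 7
Wildcard: 0.0.0.7


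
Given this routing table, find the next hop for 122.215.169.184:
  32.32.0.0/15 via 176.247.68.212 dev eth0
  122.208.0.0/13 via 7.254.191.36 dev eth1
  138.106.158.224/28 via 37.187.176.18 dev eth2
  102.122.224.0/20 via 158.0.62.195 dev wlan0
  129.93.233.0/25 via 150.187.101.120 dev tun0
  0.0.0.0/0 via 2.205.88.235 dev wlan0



Longest prefix match for 122.215.169.184:
  /15 32.32.0.0: no
  /13 122.208.0.0: MATCH
  /28 138.106.158.224: no
  /20 102.122.224.0: no
  /25 129.93.233.0: no
  /0 0.0.0.0: MATCH
Selected: next-hop 7.254.191.36 via eth1 (matched /13)


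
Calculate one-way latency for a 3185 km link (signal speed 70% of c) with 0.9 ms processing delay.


Speed = 0.7 * 3e5 km/s = 210000 km/s
Propagation delay = 3185 / 210000 = 0.0152 s = 15.1667 ms
Processing delay = 0.9 ms
Total one-way latency = 16.0667 ms


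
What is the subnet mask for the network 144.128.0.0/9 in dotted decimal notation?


/9 means 9 network bits, 23 host bits
Binary: 11111111100000000000000000000000
Mask: 255.128.0.0


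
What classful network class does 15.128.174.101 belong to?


First octet: 15
Binary: 00001111
0xxxxxxx -> Class A (1-126)
Class A, default mask 255.0.0.0 (/8)


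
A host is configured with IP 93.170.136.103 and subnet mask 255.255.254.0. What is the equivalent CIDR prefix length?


Binary: 11111111.11111111.11111110.00000000
Count leading 1s
Prefix: /23


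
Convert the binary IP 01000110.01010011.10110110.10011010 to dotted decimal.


01000110 = 70
01010011 = 83
10110110 = 182
10011010 = 154
IP: 70.83.182.154


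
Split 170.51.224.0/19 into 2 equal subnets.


New prefix = 19 + 1 = 20
Each subnet has 4096 addresses
  170.51.224.0/20
  170.51.240.0/20
Subnets: 170.51.224.0/20, 170.51.240.0/20


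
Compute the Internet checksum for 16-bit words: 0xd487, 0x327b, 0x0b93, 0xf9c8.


Sum all words (with carry folding):
+ 0xd487 = 0xd487
+ 0x327b = 0x0703
+ 0x0b93 = 0x1296
+ 0xf9c8 = 0x0c5f
One's complement: ~0x0c5f
Checksum = 0xf3a0


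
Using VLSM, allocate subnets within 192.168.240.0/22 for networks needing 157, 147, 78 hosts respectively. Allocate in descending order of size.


157 hosts -> /24 (254 usable): 192.168.240.0/24
147 hosts -> /24 (254 usable): 192.168.241.0/24
78 hosts -> /25 (126 usable): 192.168.242.0/25
Allocation: 192.168.240.0/24 (157 hosts, 254 usable); 192.168.241.0/24 (147 hosts, 254 usable); 192.168.242.0/25 (78 hosts, 126 usable)


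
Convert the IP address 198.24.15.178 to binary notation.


198 = 11000110
24 = 00011000
15 = 00001111
178 = 10110010
Binary: 11000110.00011000.00001111.10110010


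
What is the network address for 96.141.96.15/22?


IP:   01100000.10001101.01100000.00001111
Mask: 11111111.11111111.11111100.00000000
AND operation:
Net:  01100000.10001101.01100000.00000000
Network: 96.141.96.0/22


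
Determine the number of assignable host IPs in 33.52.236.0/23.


Host bits = 32 - 23 = 9
Total addresses = 2^9 = 512
Usable = total - 2 (network and broadcast)
Usable hosts: 510


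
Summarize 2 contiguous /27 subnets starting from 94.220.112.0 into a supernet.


Original prefix: /27
Number of subnets: 2 = 2^1
New prefix = 27 - 1 = 26
Supernet: 94.220.112.0/26


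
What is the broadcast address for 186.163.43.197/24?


Network: 186.163.43.0/24
Host bits = 8
Set all host bits to 1:
Broadcast: 186.163.43.255


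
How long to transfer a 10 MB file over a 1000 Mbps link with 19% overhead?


Effective throughput = 1000 * (1 - 19/100) = 810 Mbps
File size in Mb = 10 * 8 = 80 Mb
Time = 80 / 810
Time = 0.0988 seconds


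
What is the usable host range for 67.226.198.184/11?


Network: 67.224.0.0
Broadcast: 67.255.255.255
First usable = network + 1
Last usable = broadcast - 1
Range: 67.224.0.1 to 67.255.255.254


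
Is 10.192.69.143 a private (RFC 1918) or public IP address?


RFC 1918 private ranges:
  10.0.0.0/8 (10.0.0.0 - 10.255.255.255)
  172.16.0.0/12 (172.16.0.0 - 172.31.255.255)
  192.168.0.0/16 (192.168.0.0 - 192.168.255.255)
Private (in 10.0.0.0/8)


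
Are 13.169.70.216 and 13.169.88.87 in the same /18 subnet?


Mask: 255.255.192.0
13.169.70.216 AND mask = 13.169.64.0
13.169.88.87 AND mask = 13.169.64.0
Yes, same subnet (13.169.64.0)


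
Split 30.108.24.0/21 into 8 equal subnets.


New prefix = 21 + 3 = 24
Each subnet has 256 addresses
  30.108.24.0/24
  30.108.25.0/24
  30.108.26.0/24
  30.108.27.0/24
  30.108.28.0/24
  30.108.29.0/24
  30.108.30.0/24
  30.108.31.0/24
Subnets: 30.108.24.0/24, 30.108.25.0/24, 30.108.26.0/24, 30.108.27.0/24, 30.108.28.0/24, 30.108.29.0/24, 30.108.30.0/24, 30.108.31.0/24


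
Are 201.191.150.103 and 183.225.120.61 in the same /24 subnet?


Mask: 255.255.255.0
201.191.150.103 AND mask = 201.191.150.0
183.225.120.61 AND mask = 183.225.120.0
No, different subnets (201.191.150.0 vs 183.225.120.0)


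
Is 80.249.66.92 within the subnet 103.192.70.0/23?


Subnet network: 103.192.70.0
Test IP AND mask: 80.249.66.0
No, 80.249.66.92 is not in 103.192.70.0/23


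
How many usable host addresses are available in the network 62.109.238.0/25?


Host bits = 32 - 25 = 7
Total addresses = 2^7 = 128
Usable = total - 2 (network and broadcast)
Usable hosts: 126


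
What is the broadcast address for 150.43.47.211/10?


Network: 150.0.0.0/10
Host bits = 22
Set all host bits to 1:
Broadcast: 150.63.255.255


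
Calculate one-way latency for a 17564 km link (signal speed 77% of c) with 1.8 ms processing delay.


Speed = 0.77 * 3e5 km/s = 231000 km/s
Propagation delay = 17564 / 231000 = 0.076 s = 76.0346 ms
Processing delay = 1.8 ms
Total one-way latency = 77.8346 ms


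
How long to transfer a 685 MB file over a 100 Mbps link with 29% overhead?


Effective throughput = 100 * (1 - 29/100) = 71 Mbps
File size in Mb = 685 * 8 = 5480 Mb
Time = 5480 / 71
Time = 77.1831 seconds


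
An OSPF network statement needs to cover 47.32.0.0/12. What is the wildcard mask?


Subnet mask: 255.240.0.0
Wildcard = 255.255.255.255 - subnet mask
255 - 255 = 0
255 - 240 = 15
255 - 0 = 255
255 - 0 = 255
Wildcard: 0.15.255.255


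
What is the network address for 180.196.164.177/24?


IP:   10110100.11000100.10100100.10110001
Mask: 11111111.11111111.11111111.00000000
AND operation:
Net:  10110100.11000100.10100100.00000000
Network: 180.196.164.0/24


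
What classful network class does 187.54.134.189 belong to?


First octet: 187
Binary: 10111011
10xxxxxx -> Class B (128-191)
Class B, default mask 255.255.0.0 (/16)


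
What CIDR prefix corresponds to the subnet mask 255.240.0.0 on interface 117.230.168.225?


Binary: 11111111.11110000.00000000.00000000
Count leading 1s
Prefix: /12


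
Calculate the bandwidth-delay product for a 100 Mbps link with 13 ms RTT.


BDP = bandwidth * RTT
= 100 Mbps * 13 ms
= 100 * 1e6 * 13 / 1000 bits
= 1300000 bits
= 162500 bytes
= 158.6914 KB
BDP = 1300000 bits (162500 bytes)


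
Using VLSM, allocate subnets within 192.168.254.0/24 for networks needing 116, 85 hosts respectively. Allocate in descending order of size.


116 hosts -> /25 (126 usable): 192.168.254.0/25
85 hosts -> /25 (126 usable): 192.168.254.128/25
Allocation: 192.168.254.0/25 (116 hosts, 126 usable); 192.168.254.128/25 (85 hosts, 126 usable)


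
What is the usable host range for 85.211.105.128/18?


Network: 85.211.64.0
Broadcast: 85.211.127.255
First usable = network + 1
Last usable = broadcast - 1
Range: 85.211.64.1 to 85.211.127.254


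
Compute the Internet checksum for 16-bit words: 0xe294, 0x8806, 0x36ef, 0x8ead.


Sum all words (with carry folding):
+ 0xe294 = 0xe294
+ 0x8806 = 0x6a9b
+ 0x36ef = 0xa18a
+ 0x8ead = 0x3038
One's complement: ~0x3038
Checksum = 0xcfc7


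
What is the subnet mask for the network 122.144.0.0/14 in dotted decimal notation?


/14 means 14 network bits, 18 host bits
Binary: 11111111111111000000000000000000
Mask: 255.252.0.0


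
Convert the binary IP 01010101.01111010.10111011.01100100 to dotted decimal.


01010101 = 85
01111010 = 122
10111011 = 187
01100100 = 100
IP: 85.122.187.100


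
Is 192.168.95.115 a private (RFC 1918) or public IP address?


RFC 1918 private ranges:
  10.0.0.0/8 (10.0.0.0 - 10.255.255.255)
  172.16.0.0/12 (172.16.0.0 - 172.31.255.255)
  192.168.0.0/16 (192.168.0.0 - 192.168.255.255)
Private (in 192.168.0.0/16)


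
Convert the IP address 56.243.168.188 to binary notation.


56 = 00111000
243 = 11110011
168 = 10101000
188 = 10111100
Binary: 00111000.11110011.10101000.10111100


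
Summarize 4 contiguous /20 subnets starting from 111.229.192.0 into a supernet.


Original prefix: /20
Number of subnets: 4 = 2^2
New prefix = 20 - 2 = 18
Supernet: 111.229.192.0/18


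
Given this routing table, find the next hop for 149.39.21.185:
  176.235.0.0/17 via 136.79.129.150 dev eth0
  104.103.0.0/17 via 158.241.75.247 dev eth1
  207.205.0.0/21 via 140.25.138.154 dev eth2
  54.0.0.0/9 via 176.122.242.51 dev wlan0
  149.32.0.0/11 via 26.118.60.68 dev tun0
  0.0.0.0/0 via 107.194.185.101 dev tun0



Longest prefix match for 149.39.21.185:
  /17 176.235.0.0: no
  /17 104.103.0.0: no
  /21 207.205.0.0: no
  /9 54.0.0.0: no
  /11 149.32.0.0: MATCH
  /0 0.0.0.0: MATCH
Selected: next-hop 26.118.60.68 via tun0 (matched /11)


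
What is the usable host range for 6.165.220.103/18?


Network: 6.165.192.0
Broadcast: 6.165.255.255
First usable = network + 1
Last usable = broadcast - 1
Range: 6.165.192.1 to 6.165.255.254


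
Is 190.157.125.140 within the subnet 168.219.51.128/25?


Subnet network: 168.219.51.128
Test IP AND mask: 190.157.125.128
No, 190.157.125.140 is not in 168.219.51.128/25


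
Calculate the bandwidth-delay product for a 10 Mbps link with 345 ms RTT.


BDP = bandwidth * RTT
= 10 Mbps * 345 ms
= 10 * 1e6 * 345 / 1000 bits
= 3450000 bits
= 431250 bytes
= 421.1426 KB
BDP = 3450000 bits (431250 bytes)


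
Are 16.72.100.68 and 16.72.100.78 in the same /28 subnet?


Mask: 255.255.255.240
16.72.100.68 AND mask = 16.72.100.64
16.72.100.78 AND mask = 16.72.100.64
Yes, same subnet (16.72.100.64)


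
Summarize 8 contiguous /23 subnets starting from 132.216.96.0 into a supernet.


Original prefix: /23
Number of subnets: 8 = 2^3
New prefix = 23 - 3 = 20
Supernet: 132.216.96.0/20


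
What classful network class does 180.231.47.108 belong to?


First octet: 180
Binary: 10110100
10xxxxxx -> Class B (128-191)
Class B, default mask 255.255.0.0 (/16)


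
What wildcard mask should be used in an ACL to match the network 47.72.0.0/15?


Subnet mask: 255.254.0.0
Wildcard = 255.255.255.255 - subnet mask
255 - 255 = 0
255 - 254 = 1
255 - 0 = 255
255 - 0 = 255
Wildcard: 0.1.255.255


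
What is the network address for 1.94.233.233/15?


IP:   00000001.01011110.11101001.11101001
Mask: 11111111.11111110.00000000.00000000
AND operation:
Net:  00000001.01011110.00000000.00000000
Network: 1.94.0.0/15


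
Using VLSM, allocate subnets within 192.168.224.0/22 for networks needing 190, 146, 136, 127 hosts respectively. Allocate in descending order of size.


190 hosts -> /24 (254 usable): 192.168.224.0/24
146 hosts -> /24 (254 usable): 192.168.225.0/24
136 hosts -> /24 (254 usable): 192.168.226.0/24
127 hosts -> /24 (254 usable): 192.168.227.0/24
Allocation: 192.168.224.0/24 (190 hosts, 254 usable); 192.168.225.0/24 (146 hosts, 254 usable); 192.168.226.0/24 (136 hosts, 254 usable); 192.168.227.0/24 (127 hosts, 254 usable)


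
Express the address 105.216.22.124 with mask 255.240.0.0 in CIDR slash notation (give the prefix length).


Binary: 11111111.11110000.00000000.00000000
Count leading 1s
Prefix: /12


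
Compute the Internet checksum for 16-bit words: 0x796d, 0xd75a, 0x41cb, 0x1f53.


Sum all words (with carry folding):
+ 0x796d = 0x796d
+ 0xd75a = 0x50c8
+ 0x41cb = 0x9293
+ 0x1f53 = 0xb1e6
One's complement: ~0xb1e6
Checksum = 0x4e19


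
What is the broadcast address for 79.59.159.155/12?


Network: 79.48.0.0/12
Host bits = 20
Set all host bits to 1:
Broadcast: 79.63.255.255


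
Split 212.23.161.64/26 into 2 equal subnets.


New prefix = 26 + 1 = 27
Each subnet has 32 addresses
  212.23.161.64/27
  212.23.161.96/27
Subnets: 212.23.161.64/27, 212.23.161.96/27


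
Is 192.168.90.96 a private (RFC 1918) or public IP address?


RFC 1918 private ranges:
  10.0.0.0/8 (10.0.0.0 - 10.255.255.255)
  172.16.0.0/12 (172.16.0.0 - 172.31.255.255)
  192.168.0.0/16 (192.168.0.0 - 192.168.255.255)
Private (in 192.168.0.0/16)


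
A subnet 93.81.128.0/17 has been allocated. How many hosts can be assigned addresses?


Host bits = 32 - 17 = 15
Total addresses = 2^15 = 32768
Usable = total - 2 (network and broadcast)
Usable hosts: 32766


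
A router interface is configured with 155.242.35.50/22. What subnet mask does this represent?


/22 means 22 network bits, 10 host bits
Binary: 11111111111111111111110000000000
Mask: 255.255.252.0


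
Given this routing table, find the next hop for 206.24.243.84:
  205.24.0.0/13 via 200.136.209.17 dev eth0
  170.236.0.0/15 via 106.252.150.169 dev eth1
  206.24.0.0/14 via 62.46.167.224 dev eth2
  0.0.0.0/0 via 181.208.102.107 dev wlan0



Longest prefix match for 206.24.243.84:
  /13 205.24.0.0: no
  /15 170.236.0.0: no
  /14 206.24.0.0: MATCH
  /0 0.0.0.0: MATCH
Selected: next-hop 62.46.167.224 via eth2 (matched /14)


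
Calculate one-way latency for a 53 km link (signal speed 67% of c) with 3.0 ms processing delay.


Speed = 0.67 * 3e5 km/s = 201000 km/s
Propagation delay = 53 / 201000 = 0.0003 s = 0.2637 ms
Processing delay = 3.0 ms
Total one-way latency = 3.2637 ms


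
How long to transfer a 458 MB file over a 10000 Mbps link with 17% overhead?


Effective throughput = 10000 * (1 - 17/100) = 8300 Mbps
File size in Mb = 458 * 8 = 3664 Mb
Time = 3664 / 8300
Time = 0.4414 seconds


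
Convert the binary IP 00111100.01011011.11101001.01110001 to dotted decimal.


00111100 = 60
01011011 = 91
11101001 = 233
01110001 = 113
IP: 60.91.233.113


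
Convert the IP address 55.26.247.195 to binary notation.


55 = 00110111
26 = 00011010
247 = 11110111
195 = 11000011
Binary: 00110111.00011010.11110111.11000011


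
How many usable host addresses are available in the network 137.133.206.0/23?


Host bits = 32 - 23 = 9
Total addresses = 2^9 = 512
Usable = total - 2 (network and broadcast)
Usable hosts: 510


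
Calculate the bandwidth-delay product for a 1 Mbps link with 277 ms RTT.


BDP = bandwidth * RTT
= 1 Mbps * 277 ms
= 1 * 1e6 * 277 / 1000 bits
= 277000 bits
= 34625 bytes
= 33.8135 KB
BDP = 277000 bits (34625 bytes)


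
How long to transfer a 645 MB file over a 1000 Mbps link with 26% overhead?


Effective throughput = 1000 * (1 - 26/100) = 740 Mbps
File size in Mb = 645 * 8 = 5160 Mb
Time = 5160 / 740
Time = 6.973 seconds


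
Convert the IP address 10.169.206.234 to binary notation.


10 = 00001010
169 = 10101001
206 = 11001110
234 = 11101010
Binary: 00001010.10101001.11001110.11101010


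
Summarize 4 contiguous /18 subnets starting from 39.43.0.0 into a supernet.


Original prefix: /18
Number of subnets: 4 = 2^2
New prefix = 18 - 2 = 16
Supernet: 39.43.0.0/16


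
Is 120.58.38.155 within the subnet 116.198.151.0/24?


Subnet network: 116.198.151.0
Test IP AND mask: 120.58.38.0
No, 120.58.38.155 is not in 116.198.151.0/24


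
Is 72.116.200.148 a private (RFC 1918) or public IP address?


RFC 1918 private ranges:
  10.0.0.0/8 (10.0.0.0 - 10.255.255.255)
  172.16.0.0/12 (172.16.0.0 - 172.31.255.255)
  192.168.0.0/16 (192.168.0.0 - 192.168.255.255)
Public (not in any RFC 1918 range)


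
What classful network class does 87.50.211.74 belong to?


First octet: 87
Binary: 01010111
0xxxxxxx -> Class A (1-126)
Class A, default mask 255.0.0.0 (/8)


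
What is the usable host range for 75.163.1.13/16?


Network: 75.163.0.0
Broadcast: 75.163.255.255
First usable = network + 1
Last usable = broadcast - 1
Range: 75.163.0.1 to 75.163.255.254


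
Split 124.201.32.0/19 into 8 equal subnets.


New prefix = 19 + 3 = 22
Each subnet has 1024 addresses
  124.201.32.0/22
  124.201.36.0/22
  124.201.40.0/22
  124.201.44.0/22
  124.201.48.0/22
  124.201.52.0/22
  124.201.56.0/22
  124.201.60.0/22
Subnets: 124.201.32.0/22, 124.201.36.0/22, 124.201.40.0/22, 124.201.44.0/22, 124.201.48.0/22, 124.201.52.0/22, 124.201.56.0/22, 124.201.60.0/22


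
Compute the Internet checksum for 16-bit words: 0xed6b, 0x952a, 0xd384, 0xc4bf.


Sum all words (with carry folding):
+ 0xed6b = 0xed6b
+ 0x952a = 0x8296
+ 0xd384 = 0x561b
+ 0xc4bf = 0x1adb
One's complement: ~0x1adb
Checksum = 0xe524


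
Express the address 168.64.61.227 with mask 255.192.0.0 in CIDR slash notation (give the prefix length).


Binary: 11111111.11000000.00000000.00000000
Count leading 1s
Prefix: /10


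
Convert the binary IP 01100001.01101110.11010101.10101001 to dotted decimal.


01100001 = 97
01101110 = 110
11010101 = 213
10101001 = 169
IP: 97.110.213.169


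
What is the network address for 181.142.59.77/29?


IP:   10110101.10001110.00111011.01001101
Mask: 11111111.11111111.11111111.11111000
AND operation:
Net:  10110101.10001110.00111011.01001000
Network: 181.142.59.72/29


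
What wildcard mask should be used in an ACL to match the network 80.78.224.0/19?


Subnet mask: 255.255.224.0
Wildcard = 255.255.255.255 - subnet mask
255 - 255 = 0
255 - 255 = 0
255 - 224 = 31
255 - 0 = 255
Wildcard: 0.0.31.255


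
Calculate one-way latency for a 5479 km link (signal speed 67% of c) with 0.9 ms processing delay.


Speed = 0.67 * 3e5 km/s = 201000 km/s
Propagation delay = 5479 / 201000 = 0.0273 s = 27.2587 ms
Processing delay = 0.9 ms
Total one-way latency = 28.1587 ms


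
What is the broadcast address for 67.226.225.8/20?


Network: 67.226.224.0/20
Host bits = 12
Set all host bits to 1:
Broadcast: 67.226.239.255


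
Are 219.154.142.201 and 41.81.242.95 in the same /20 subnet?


Mask: 255.255.240.0
219.154.142.201 AND mask = 219.154.128.0
41.81.242.95 AND mask = 41.81.240.0
No, different subnets (219.154.128.0 vs 41.81.240.0)


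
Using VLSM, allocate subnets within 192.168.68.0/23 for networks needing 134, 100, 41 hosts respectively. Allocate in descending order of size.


134 hosts -> /24 (254 usable): 192.168.68.0/24
100 hosts -> /25 (126 usable): 192.168.69.0/25
41 hosts -> /26 (62 usable): 192.168.69.128/26
Allocation: 192.168.68.0/24 (134 hosts, 254 usable); 192.168.69.0/25 (100 hosts, 126 usable); 192.168.69.128/26 (41 hosts, 62 usable)


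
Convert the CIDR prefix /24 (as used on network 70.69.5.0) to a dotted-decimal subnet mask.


/24 means 24 network bits, 8 host bits
Binary: 11111111111111111111111100000000
Mask: 255.255.255.0


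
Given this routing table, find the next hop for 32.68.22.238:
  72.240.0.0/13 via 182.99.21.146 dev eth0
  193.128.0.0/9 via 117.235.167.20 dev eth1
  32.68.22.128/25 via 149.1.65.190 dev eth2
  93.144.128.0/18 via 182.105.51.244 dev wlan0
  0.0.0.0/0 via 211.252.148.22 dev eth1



Longest prefix match for 32.68.22.238:
  /13 72.240.0.0: no
  /9 193.128.0.0: no
  /25 32.68.22.128: MATCH
  /18 93.144.128.0: no
  /0 0.0.0.0: MATCH
Selected: next-hop 149.1.65.190 via eth2 (matched /25)


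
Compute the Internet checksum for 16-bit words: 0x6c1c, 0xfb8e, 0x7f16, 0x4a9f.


Sum all words (with carry folding):
+ 0x6c1c = 0x6c1c
+ 0xfb8e = 0x67ab
+ 0x7f16 = 0xe6c1
+ 0x4a9f = 0x3161
One's complement: ~0x3161
Checksum = 0xce9e


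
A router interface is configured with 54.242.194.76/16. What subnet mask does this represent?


/16 means 16 network bits, 16 host bits
Binary: 11111111111111110000000000000000
Mask: 255.255.0.0


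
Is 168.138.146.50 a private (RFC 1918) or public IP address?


RFC 1918 private ranges:
  10.0.0.0/8 (10.0.0.0 - 10.255.255.255)
  172.16.0.0/12 (172.16.0.0 - 172.31.255.255)
  192.168.0.0/16 (192.168.0.0 - 192.168.255.255)
Public (not in any RFC 1918 range)


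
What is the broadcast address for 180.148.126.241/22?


Network: 180.148.124.0/22
Host bits = 10
Set all host bits to 1:
Broadcast: 180.148.127.255


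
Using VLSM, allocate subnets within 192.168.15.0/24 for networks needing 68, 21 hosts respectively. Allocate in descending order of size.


68 hosts -> /25 (126 usable): 192.168.15.0/25
21 hosts -> /27 (30 usable): 192.168.15.128/27
Allocation: 192.168.15.0/25 (68 hosts, 126 usable); 192.168.15.128/27 (21 hosts, 30 usable)


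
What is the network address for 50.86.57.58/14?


IP:   00110010.01010110.00111001.00111010
Mask: 11111111.11111100.00000000.00000000
AND operation:
Net:  00110010.01010100.00000000.00000000
Network: 50.84.0.0/14


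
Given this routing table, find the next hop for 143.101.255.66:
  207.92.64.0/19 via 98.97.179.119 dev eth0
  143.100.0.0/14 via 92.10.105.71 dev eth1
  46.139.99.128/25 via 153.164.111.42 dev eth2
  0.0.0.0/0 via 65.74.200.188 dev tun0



Longest prefix match for 143.101.255.66:
  /19 207.92.64.0: no
  /14 143.100.0.0: MATCH
  /25 46.139.99.128: no
  /0 0.0.0.0: MATCH
Selected: next-hop 92.10.105.71 via eth1 (matched /14)


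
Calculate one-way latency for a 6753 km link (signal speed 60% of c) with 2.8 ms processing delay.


Speed = 0.6 * 3e5 km/s = 180000 km/s
Propagation delay = 6753 / 180000 = 0.0375 s = 37.5167 ms
Processing delay = 2.8 ms
Total one-way latency = 40.3167 ms


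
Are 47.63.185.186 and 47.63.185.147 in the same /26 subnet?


Mask: 255.255.255.192
47.63.185.186 AND mask = 47.63.185.128
47.63.185.147 AND mask = 47.63.185.128
Yes, same subnet (47.63.185.128)


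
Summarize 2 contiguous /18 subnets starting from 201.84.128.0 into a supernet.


Original prefix: /18
Number of subnets: 2 = 2^1
New prefix = 18 - 1 = 17
Supernet: 201.84.128.0/17


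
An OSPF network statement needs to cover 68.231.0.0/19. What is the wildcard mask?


Subnet mask: 255.255.224.0
Wildcard = 255.255.255.255 - subnet mask
255 - 255 = 0
255 - 255 = 0
255 - 224 = 31
255 - 0 = 255
Wildcard: 0.0.31.255


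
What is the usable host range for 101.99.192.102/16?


Network: 101.99.0.0
Broadcast: 101.99.255.255
First usable = network + 1
Last usable = broadcast - 1
Range: 101.99.0.1 to 101.99.255.254


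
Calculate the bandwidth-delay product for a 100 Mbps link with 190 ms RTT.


BDP = bandwidth * RTT
= 100 Mbps * 190 ms
= 100 * 1e6 * 190 / 1000 bits
= 19000000 bits
= 2375000 bytes
= 2319.3359 KB
BDP = 19000000 bits (2375000 bytes)


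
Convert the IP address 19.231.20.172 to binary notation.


19 = 00010011
231 = 11100111
20 = 00010100
172 = 10101100
Binary: 00010011.11100111.00010100.10101100


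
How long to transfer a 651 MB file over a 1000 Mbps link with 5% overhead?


Effective throughput = 1000 * (1 - 5/100) = 950 Mbps
File size in Mb = 651 * 8 = 5208 Mb
Time = 5208 / 950
Time = 5.4821 seconds


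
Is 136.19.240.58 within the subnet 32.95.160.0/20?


Subnet network: 32.95.160.0
Test IP AND mask: 136.19.240.0
No, 136.19.240.58 is not in 32.95.160.0/20


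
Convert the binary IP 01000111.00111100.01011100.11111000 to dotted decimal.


01000111 = 71
00111100 = 60
01011100 = 92
11111000 = 248
IP: 71.60.92.248


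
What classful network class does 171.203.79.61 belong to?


First octet: 171
Binary: 10101011
10xxxxxx -> Class B (128-191)
Class B, default mask 255.255.0.0 (/16)


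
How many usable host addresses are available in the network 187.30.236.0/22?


Host bits = 32 - 22 = 10
Total addresses = 2^10 = 1024
Usable = total - 2 (network and broadcast)
Usable hosts: 1022


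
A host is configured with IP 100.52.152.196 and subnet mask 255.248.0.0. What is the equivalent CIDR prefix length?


Binary: 11111111.11111000.00000000.00000000
Count leading 1s
Prefix: /13


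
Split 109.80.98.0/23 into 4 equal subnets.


New prefix = 23 + 2 = 25
Each subnet has 128 addresses
  109.80.98.0/25
  109.80.98.128/25
  109.80.99.0/25
  109.80.99.128/25
Subnets: 109.80.98.0/25, 109.80.98.128/25, 109.80.99.0/25, 109.80.99.128/25


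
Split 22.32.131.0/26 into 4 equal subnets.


New prefix = 26 + 2 = 28
Each subnet has 16 addresses
  22.32.131.0/28
  22.32.131.16/28
  22.32.131.32/28
  22.32.131.48/28
Subnets: 22.32.131.0/28, 22.32.131.16/28, 22.32.131.32/28, 22.32.131.48/28


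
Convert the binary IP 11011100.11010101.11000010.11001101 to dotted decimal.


11011100 = 220
11010101 = 213
11000010 = 194
11001101 = 205
IP: 220.213.194.205


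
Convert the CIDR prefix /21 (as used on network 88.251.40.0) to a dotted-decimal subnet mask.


/21 means 21 network bits, 11 host bits
Binary: 11111111111111111111100000000000
Mask: 255.255.248.0


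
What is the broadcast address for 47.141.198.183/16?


Network: 47.141.0.0/16
Host bits = 16
Set all host bits to 1:
Broadcast: 47.141.255.255


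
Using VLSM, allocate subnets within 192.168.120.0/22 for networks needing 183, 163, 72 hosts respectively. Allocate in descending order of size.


183 hosts -> /24 (254 usable): 192.168.120.0/24
163 hosts -> /24 (254 usable): 192.168.121.0/24
72 hosts -> /25 (126 usable): 192.168.122.0/25
Allocation: 192.168.120.0/24 (183 hosts, 254 usable); 192.168.121.0/24 (163 hosts, 254 usable); 192.168.122.0/25 (72 hosts, 126 usable)


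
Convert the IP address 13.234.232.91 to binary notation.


13 = 00001101
234 = 11101010
232 = 11101000
91 = 01011011
Binary: 00001101.11101010.11101000.01011011


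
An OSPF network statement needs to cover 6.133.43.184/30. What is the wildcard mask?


Subnet mask: 255.255.255.252
Wildcard = 255.255.255.255 - subnet mask
255 - 255 = 0
255 - 255 = 0
255 - 255 = 0
255 - 252 = 3
Wildcard: 0.0.0.3
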